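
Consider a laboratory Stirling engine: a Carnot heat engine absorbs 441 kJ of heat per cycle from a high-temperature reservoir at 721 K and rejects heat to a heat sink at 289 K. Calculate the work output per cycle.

W ≈ 264.2 kJ

For a reversible engine, η = 1 − T_C/T_H = 1 − 289.00/721.00 = 0.5992.
W = η·Q_H = 0.5992 × 441 = 264.2 kJ.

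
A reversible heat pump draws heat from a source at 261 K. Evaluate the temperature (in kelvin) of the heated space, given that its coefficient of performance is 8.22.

COP_HP = T_H/(T_H − T_C) ⇒ T_H = T_C·COP_HP/(COP_HP − 1) = 261.00 × 8.22/(8.22 − 1) = 297.1 K.

T_H ≈ 297.1 K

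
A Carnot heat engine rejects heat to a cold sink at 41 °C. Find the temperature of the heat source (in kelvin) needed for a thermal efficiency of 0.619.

T_C = 41 °C → 41 + 273.15 = 314.15 K.
From η = 1 − T_C/T_H, solving for T_H gives T_H = T_C/(1 − η) = 314.15/(1 − 0.619) = 825 K.

T_H ≈ 825 K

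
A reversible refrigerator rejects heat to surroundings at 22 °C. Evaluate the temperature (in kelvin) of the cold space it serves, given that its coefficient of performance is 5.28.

T_C ≈ 248 K

T_H = 22 °C → 22 + 273.15 = 295.15 K.
COP_R = T_C/(T_H − T_C) ⇒ T_C = T_H·COP_R/(1 + COP_R) = 295.15 × 5.28/(1 + 5.28) = 248 K.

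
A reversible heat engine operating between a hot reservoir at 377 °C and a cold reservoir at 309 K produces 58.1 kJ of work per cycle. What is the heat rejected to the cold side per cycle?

Q_C ≈ 52.6 kJ

T_H = 377 °C → 377 + 273.15 = 650.15 K.
Since the cycle is reversible, η = 1 − T_C/T_H = 1 − 309.00/650.15 = 0.5247.
Since Q_C/Q_H = T_C/T_H and Q_H = W/η, Q_C = W·T_C/(T_H − T_C) = 58.1 × 309.00/341.15 = 52.6 kJ.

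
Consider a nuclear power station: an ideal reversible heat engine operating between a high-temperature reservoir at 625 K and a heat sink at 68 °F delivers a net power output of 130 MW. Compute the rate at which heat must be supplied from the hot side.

Q̇_H ≈ 245 MW

T_C = 68 °F → (68 − 32) × 5/9 = 20.00 °C = 293.15 K.
The Carnot efficiency is η = 1 − T_C/T_H = 1 − 293.15/625.00 = 0.5310.
Q_H = W/η = 130/0.5310 = 245 MW.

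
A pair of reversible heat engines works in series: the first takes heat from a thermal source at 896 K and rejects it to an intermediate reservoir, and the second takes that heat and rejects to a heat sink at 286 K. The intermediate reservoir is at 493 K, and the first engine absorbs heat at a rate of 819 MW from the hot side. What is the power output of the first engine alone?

First-stage efficiency η₁ = 1 − T_m/T_H = 1 − 493.00/896.00 = 0.4498.
W₁ = η₁·Q_H = 0.4498 × 819 = 368.4 MW.

Ẇ₁ ≈ 368.4 MW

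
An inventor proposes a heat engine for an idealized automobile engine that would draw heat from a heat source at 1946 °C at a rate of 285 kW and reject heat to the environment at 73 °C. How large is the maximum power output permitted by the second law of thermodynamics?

T_H = 1946 °C → 1946 + 273.15 = 2219.15 K.
T_C = 73 °C → 73 + 273.15 = 346.15 K.
The upper bound on efficiency is η_max = 1 − T_C/T_H = 1 − 346.15/2219.15 = 0.8440.
W_max = η_max · Q_H = 0.8440 × 285 = 240.5 kW.

Ẇ_max ≈ 240.5 kW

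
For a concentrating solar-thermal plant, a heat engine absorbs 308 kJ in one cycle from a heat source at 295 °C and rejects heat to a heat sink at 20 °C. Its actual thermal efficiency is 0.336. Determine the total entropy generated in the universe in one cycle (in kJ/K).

T_H = 295 °C → 295 + 273.15 = 568.15 K.
T_C = 20 °C → 20 + 273.15 = 293.15 K.
W = η·Q_H = 0.336 × 308 = 103.5 kJ, so Q_C = Q_H − W = 204.5 kJ.
The hot reservoir loses entropy Q_H/T_H = 308/568.15 = 0.5421 kJ/K; the cold reservoir gains Q_C/T_C = 204.5/293.15 = 0.6976 kJ/K.
ΔS_univ = −Q_H/T_H + Q_C/T_C = 0.156 kJ/K (> 0, since η = 0.336 < η_Carnot = 0.484).

ΔS_univ ≈ 0.156 kJ/K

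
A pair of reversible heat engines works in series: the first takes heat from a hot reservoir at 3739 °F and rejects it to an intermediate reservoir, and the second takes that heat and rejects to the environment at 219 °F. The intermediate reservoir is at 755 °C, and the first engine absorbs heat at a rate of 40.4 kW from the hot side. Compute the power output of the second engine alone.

Ẇ₂ ≈ 11.3 kW

T_H = 3739 °F → (3739 − 32) × 5/9 = 2059.44 °C = 2332.59 K.
T_C = 219 °F → (219 − 32) × 5/9 = 103.89 °C = 377.04 K.
T_m = 755 °C → 755 + 273.15 = 1028.15 K.
Heat entering the second stage: Q_m = Q_H·(T_m/T_H) = 40.4 × 1028.15/2332.59 = 17.8 kW.
Second-stage efficiency η₂ = 1 − T_C/T_m = 1 − 377.04/1028.15 = 0.6333, so W₂ = η₂·Q_m = 11.3 kW.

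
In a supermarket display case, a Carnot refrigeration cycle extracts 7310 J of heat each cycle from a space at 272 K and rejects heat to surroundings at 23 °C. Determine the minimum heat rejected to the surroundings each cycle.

Q_H ≈ 7959 J

T_H = 23 °C → 23 + 273.15 = 296.15 K.
For a reversible cycle Q_H/Q_C = T_H/T_C, so Q_H = Q_C·T_H/T_C = 7310 × 296.15/272.00 = 7959 J.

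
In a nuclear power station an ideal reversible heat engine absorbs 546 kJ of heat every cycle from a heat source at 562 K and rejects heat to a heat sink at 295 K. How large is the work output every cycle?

W ≈ 259.4 kJ

Carnot efficiency: η = 1 − T_C/T_H = 1 − 295.00/562.00 = 0.4751.
W = η·Q_H = 0.4751 × 546 = 259.4 kJ.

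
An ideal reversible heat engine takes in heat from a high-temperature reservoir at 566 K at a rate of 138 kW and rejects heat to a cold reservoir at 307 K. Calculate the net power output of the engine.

Ẇ ≈ 63.1 kW

η_rev = 1 − T_C/T_H = 1 − 307.00/566.00 = 0.4576.
W = η·Q_H = 0.4576 × 138 = 63.1 kW.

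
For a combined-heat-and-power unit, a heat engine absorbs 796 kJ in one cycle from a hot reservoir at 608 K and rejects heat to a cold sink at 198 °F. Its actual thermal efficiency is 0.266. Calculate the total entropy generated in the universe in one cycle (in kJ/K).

ΔS_univ ≈ 0.2899 kJ/K

T_C = 198 °F → (198 − 32) × 5/9 = 92.22 °C = 365.37 K.
W = η·Q_H = 0.266 × 796 = 211.7 kJ, so Q_C = Q_H − W = 584.3 kJ.
Entropy balance on the reservoirs: −Q_H/T_H = -1.309 kJ/K, +Q_C/T_C = 1.599 kJ/K.
ΔS_univ = −Q_H/T_H + Q_C/T_C = 0.2899 kJ/K (> 0, since η = 0.266 < η_Carnot = 0.399).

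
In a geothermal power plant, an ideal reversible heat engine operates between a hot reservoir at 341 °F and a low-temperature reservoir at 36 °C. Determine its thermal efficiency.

η ≈ 0.3050

T_H = 341 °F → (341 − 32) × 5/9 = 171.67 °C = 444.82 K.
T_C = 36 °C → 36 + 273.15 = 309.15 K.
For a reversible engine, η = 1 − T_C/T_H = 1 − 309.15/444.82 = 0.3050.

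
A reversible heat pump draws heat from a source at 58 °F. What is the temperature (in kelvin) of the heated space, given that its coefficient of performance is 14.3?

T_H ≈ 309.2 K

T_C = 58 °F → (58 − 32) × 5/9 = 14.44 °C = 287.59 K.
COP_HP = T_H/(T_H − T_C) ⇒ T_H = T_C·COP_HP/(COP_HP − 1) = 287.59 × 14.3/(14.3 − 1) = 309.2 K.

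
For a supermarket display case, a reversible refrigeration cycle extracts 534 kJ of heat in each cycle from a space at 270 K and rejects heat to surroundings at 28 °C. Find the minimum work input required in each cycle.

W_in ≈ 61.61 kJ

T_H = 28 °C → 28 + 273.15 = 301.15 K.
Carnot COP: COP_R = T_C/(T_H − T_C) = 270.00/31.15 = 8.6677.
W = Q_C/COP_R = 534/8.6677 = 61.61 kJ.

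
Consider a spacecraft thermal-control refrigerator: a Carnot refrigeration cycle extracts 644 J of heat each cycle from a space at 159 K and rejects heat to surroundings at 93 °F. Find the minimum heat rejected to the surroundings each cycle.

T_H = 93 °F → (93 − 32) × 5/9 = 33.89 °C = 307.04 K.
For a reversible cycle Q_H/Q_C = T_H/T_C, so Q_H = Q_C·T_H/T_C = 644 × 307.04/159.00 = 1240 J.

Q_H ≈ 1240 J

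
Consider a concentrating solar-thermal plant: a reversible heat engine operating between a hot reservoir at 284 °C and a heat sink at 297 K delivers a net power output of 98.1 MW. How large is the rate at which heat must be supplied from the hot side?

Q̇_H ≈ 210 MW

T_H = 284 °C → 284 + 273.15 = 557.15 K.
The Carnot efficiency is η = 1 − T_C/T_H = 1 − 297.00/557.15 = 0.4669.
Q_H = W/η = 98.1/0.4669 = 210 MW.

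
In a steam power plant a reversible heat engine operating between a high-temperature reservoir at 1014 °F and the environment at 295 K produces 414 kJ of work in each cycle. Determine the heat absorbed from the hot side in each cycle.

Q_H ≈ 647.2 kJ

T_H = 1014 °F → (1014 − 32) × 5/9 = 545.56 °C = 818.71 K.
For a reversible engine, η = 1 − T_C/T_H = 1 − 295.00/818.71 = 0.6397.
Q_H = W/η = 414/0.6397 = 647.2 kJ.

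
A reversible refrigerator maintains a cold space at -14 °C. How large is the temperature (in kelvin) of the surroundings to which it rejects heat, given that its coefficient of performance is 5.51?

T_H ≈ 306 K

T_C = -14 °C → -14 + 273.15 = 259.15 K.
COP_R = T_C/(T_H − T_C) ⇒ T_H = T_C·(1 + 1/COP_R) = 259.15 × (1 + 1/5.51) = 306 K.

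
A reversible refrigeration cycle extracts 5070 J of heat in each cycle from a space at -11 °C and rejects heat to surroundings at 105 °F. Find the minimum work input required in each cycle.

W_in ≈ 997 J

T_H = 105 °F → (105 − 32) × 5/9 = 40.56 °C = 313.71 K.
T_C = -11 °C → -11 + 273.15 = 262.15 K.
Carnot COP: COP_R = T_C/(T_H − T_C) = 262.15/51.56 = 5.0848.
W = Q_C/COP_R = 5070/5.0848 = 997 J.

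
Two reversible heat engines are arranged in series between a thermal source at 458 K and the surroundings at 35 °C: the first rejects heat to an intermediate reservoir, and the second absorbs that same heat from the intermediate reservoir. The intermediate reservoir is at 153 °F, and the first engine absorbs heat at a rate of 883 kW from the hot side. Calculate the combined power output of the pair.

T_C = 35 °C → 35 + 273.15 = 308.15 K.
Two reversible stages in series are equivalent to a single Carnot engine between T_H and T_C, so η_total = 1 − T_C/T_H = 1 − 308.15/458.00 = 0.3272.
W_total = η_total · Q_H = 0.3272 × 883 = 289 kW.

Ẇ_total ≈ 289 kW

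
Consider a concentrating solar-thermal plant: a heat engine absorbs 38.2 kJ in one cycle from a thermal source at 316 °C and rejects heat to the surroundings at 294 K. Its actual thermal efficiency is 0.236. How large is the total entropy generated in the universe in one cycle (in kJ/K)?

ΔS_univ ≈ 0.03443 kJ/K

T_H = 316 °C → 316 + 273.15 = 589.15 K.
W = η·Q_H = 0.236 × 38.2 = 9.015 kJ, so Q_C = Q_H − W = 29.18 kJ.
Entropy balance on the reservoirs: −Q_H/T_H = -0.06484 kJ/K, +Q_C/T_C = 0.09927 kJ/K.
ΔS_univ = −Q_H/T_H + Q_C/T_C = 0.03443 kJ/K (> 0, since η = 0.236 < η_Carnot = 0.501).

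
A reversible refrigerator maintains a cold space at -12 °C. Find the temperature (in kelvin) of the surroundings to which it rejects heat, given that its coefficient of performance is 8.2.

T_H ≈ 293.0 K

T_C = -12 °C → -12 + 273.15 = 261.15 K.
COP_R = T_C/(T_H − T_C) ⇒ T_H = T_C·(1 + 1/COP_R) = 261.15 × (1 + 1/8.2) = 293.0 K.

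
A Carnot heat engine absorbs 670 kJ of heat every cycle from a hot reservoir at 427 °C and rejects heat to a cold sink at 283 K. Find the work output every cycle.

T_H = 427 °C → 427 + 273.15 = 700.15 K.
Carnot efficiency: η = 1 − T_C/T_H = 1 − 283.00/700.15 = 0.5958.
W = η·Q_H = 0.5958 × 670 = 399 kJ.

W ≈ 399 kJ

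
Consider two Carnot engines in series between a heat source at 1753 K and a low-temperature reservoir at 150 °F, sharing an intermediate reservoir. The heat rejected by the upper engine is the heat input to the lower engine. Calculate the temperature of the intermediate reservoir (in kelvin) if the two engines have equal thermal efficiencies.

T_m ≈ 771 K

T_C = 150 °F → (150 − 32) × 5/9 = 65.56 °C = 338.71 K.
Equal efficiencies require 1 − T_m/T_H = 1 − T_C/T_m, i.e. T_m/T_H = T_C/T_m, so T_m = √(T_H·T_C) = √(1753.00 × 338.71) = 771 K.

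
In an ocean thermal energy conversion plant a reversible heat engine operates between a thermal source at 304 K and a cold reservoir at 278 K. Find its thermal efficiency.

Since the cycle is reversible, η = 1 − T_C/T_H = 1 − 278.00/304.00 = 0.08553.

η ≈ 0.08553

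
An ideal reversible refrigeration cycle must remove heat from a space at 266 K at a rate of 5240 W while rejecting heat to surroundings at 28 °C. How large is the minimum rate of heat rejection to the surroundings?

T_H = 28 °C → 28 + 273.15 = 301.15 K.
For a reversible cycle Q_H/Q_C = T_H/T_C, so Q_H = Q_C·T_H/T_C = 5240 × 301.15/266.00 = 5930 W.

Q̇_H ≈ 5930 W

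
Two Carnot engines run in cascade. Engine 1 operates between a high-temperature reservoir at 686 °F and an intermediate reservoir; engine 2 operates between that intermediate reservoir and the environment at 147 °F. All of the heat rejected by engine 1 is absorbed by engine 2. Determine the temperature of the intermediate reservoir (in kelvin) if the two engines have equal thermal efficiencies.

T_H = 686 °F → (686 − 32) × 5/9 = 363.33 °C = 636.48 K.
T_C = 147 °F → (147 − 32) × 5/9 = 63.89 °C = 337.04 K.
Equal efficiencies require 1 − T_m/T_H = 1 − T_C/T_m, i.e. T_m/T_H = T_C/T_m, so T_m = √(T_H·T_C) = √(636.48 × 337.04) = 463 K.

T_m ≈ 463 K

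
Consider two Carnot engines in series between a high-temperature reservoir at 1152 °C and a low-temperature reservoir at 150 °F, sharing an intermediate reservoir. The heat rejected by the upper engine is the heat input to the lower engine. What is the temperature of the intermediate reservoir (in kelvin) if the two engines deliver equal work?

T_H = 1152 °C → 1152 + 273.15 = 1425.15 K.
T_C = 150 °F → (150 − 32) × 5/9 = 65.56 °C = 338.71 K.
For reversible stages Q_m = Q_H·(T_m/T_H). Setting W₁ = Q_H(1 − T_m/T_H) equal to W₂ = Q_m(1 − T_C/T_m) = Q_H·(T_m − T_C)/T_H gives T_H − T_m = T_m − T_C, so T_m = (T_H + T_C)/2 = (1425.15 + 338.71)/2 = 882 K.

T_m ≈ 882 K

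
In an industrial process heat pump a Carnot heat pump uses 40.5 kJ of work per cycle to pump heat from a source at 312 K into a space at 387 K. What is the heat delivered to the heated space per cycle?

The Carnot heat-pump COP is COP_HP = T_H/(T_H − T_C) = 387.00/75.00 = 5.1600.
Q_H = COP_HP · W = 5.1600 × 40.5 = 209 kJ.

Q_H ≈ 209 kJ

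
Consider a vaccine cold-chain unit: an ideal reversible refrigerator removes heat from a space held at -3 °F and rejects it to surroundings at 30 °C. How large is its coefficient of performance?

T_H = 30 °C → 30 + 273.15 = 303.15 K.
T_C = -3 °F → (-3 − 32) × 5/9 = -19.44 °C = 253.71 K.
Carnot COP: COP_R = T_C/(T_H − T_C) = 253.71/(303.15 − 253.71) = 5.131.

COP_R ≈ 5.131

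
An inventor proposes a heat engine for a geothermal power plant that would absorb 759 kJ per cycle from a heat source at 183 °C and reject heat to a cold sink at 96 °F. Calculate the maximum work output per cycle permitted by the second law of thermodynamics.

T_H = 183 °C → 183 + 273.15 = 456.15 K.
T_C = 96 °F → (96 − 32) × 5/9 = 35.56 °C = 308.71 K.
No engine can exceed the Carnot limit: η_max = 1 − T_C/T_H = 1 − 308.71/456.15 = 0.3232.
W_max = η_max · Q_H = 0.3232 × 759 = 245.3 kJ.

W_max ≈ 245.3 kJ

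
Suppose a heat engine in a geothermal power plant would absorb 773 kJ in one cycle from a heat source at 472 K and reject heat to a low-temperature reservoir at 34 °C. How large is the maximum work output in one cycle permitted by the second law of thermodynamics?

T_C = 34 °C → 34 + 273.15 = 307.15 K.
The upper bound on efficiency is η_max = 1 − T_C/T_H = 1 − 307.15/472.00 = 0.3493.
W_max = η_max · Q_H = 0.3493 × 773 = 270.0 kJ.

W_max ≈ 270.0 kJ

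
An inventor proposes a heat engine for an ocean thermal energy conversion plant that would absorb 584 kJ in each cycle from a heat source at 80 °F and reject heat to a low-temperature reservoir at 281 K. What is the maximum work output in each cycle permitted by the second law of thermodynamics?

T_H = 80 °F → (80 − 32) × 5/9 = 26.67 °C = 299.82 K.
No engine can exceed the Carnot limit: η_max = 1 − T_C/T_H = 1 − 281.00/299.82 = 0.0628.
W_max = η_max · Q_H = 0.0628 × 584 = 36.7 kJ.

W_max ≈ 36.7 kJ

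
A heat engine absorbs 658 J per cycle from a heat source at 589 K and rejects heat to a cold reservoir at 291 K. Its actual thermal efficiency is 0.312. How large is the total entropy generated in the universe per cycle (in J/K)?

ΔS_univ ≈ 0.4385 J/K

W = η·Q_H = 0.312 × 658 = 205.3 J, so Q_C = Q_H − W = 452.7 J.
Entropy balance on the reservoirs: −Q_H/T_H = -1.117 J/K, +Q_C/T_C = 1.556 J/K.
ΔS_univ = −Q_H/T_H + Q_C/T_C = 0.4385 J/K (> 0, since η = 0.312 < η_Carnot = 0.506).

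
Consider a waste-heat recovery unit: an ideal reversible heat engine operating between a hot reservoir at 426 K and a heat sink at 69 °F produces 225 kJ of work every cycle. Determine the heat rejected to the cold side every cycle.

T_C = 69 °F → (69 − 32) × 5/9 = 20.56 °C = 293.71 K.
Carnot efficiency: η = 1 − T_C/T_H = 1 − 293.71/426.00 = 0.3106.
Since Q_C/Q_H = T_C/T_H and Q_H = W/η, Q_C = W·T_C/(T_H − T_C) = 225 × 293.71/132.29 = 500 kJ.

Q_C ≈ 500 kJ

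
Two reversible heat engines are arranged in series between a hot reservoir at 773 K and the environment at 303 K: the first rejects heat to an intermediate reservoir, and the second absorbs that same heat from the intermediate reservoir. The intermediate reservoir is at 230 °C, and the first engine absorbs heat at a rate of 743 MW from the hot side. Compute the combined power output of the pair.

Two reversible stages in series are equivalent to a single Carnot engine between T_H and T_C, so η_total = 1 − T_C/T_H = 1 − 303.00/773.00 = 0.6080.
W_total = η_total · Q_H = 0.6080 × 743 = 451.8 MW.

Ẇ_total ≈ 451.8 MW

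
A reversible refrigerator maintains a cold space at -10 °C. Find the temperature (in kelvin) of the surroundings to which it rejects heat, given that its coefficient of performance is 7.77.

T_C = -10 °C → -10 + 273.15 = 263.15 K.
COP_R = T_C/(T_H − T_C) ⇒ T_H = T_C·(1 + 1/COP_R) = 263.15 × (1 + 1/7.77) = 297 K.

T_H ≈ 297 K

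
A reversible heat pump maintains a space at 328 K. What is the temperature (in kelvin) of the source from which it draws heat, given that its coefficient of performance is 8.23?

T_C ≈ 288 K

COP_HP = T_H/(T_H − T_C) ⇒ T_C = T_H·(COP_HP − 1)/COP_HP = 328.00 × (8.23 − 1)/8.23 = 288 K.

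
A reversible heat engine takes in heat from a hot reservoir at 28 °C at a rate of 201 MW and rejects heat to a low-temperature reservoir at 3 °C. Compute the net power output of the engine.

Ẇ ≈ 16.7 MW

T_H = 28 °C → 28 + 273.15 = 301.15 K.
T_C = 3 °C → 3 + 273.15 = 276.15 K.
The Carnot efficiency is η = 1 − T_C/T_H = 1 − 276.15/301.15 = 0.0830.
W = η·Q_H = 0.0830 × 201 = 16.7 MW.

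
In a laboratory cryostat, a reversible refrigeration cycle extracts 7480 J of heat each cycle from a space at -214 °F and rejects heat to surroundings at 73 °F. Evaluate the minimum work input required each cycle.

T_H = 73 °F → (73 − 32) × 5/9 = 22.78 °C = 295.93 K.
T_C = -214 °F → (-214 − 32) × 5/9 = -136.67 °C = 136.48 K.
Carnot COP: COP_R = T_C/(T_H − T_C) = 136.48/159.44 = 0.8560.
W = Q_C/COP_R = 7480/0.8560 = 8740 J.

W_in ≈ 8740 J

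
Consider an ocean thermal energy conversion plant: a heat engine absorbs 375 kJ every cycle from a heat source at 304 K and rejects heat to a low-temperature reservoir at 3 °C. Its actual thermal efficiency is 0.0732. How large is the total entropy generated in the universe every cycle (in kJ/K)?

T_C = 3 °C → 3 + 273.15 = 276.15 K.
W = η·Q_H = 0.0732 × 375 = 27.45 kJ, so Q_C = Q_H − W = 347.6 kJ.
The hot reservoir loses entropy Q_H/T_H = 375/304.00 = 1.234 kJ/K; the cold reservoir gains Q_C/T_C = 347.6/276.15 = 1.259 kJ/K.
ΔS_univ = −Q_H/T_H + Q_C/T_C = 0.0250 kJ/K (> 0, since η = 0.0732 < η_Carnot = 0.092).

ΔS_univ ≈ 0.0250 kJ/K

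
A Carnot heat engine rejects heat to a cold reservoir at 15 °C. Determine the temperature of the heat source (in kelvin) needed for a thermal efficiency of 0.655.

T_C = 15 °C → 15 + 273.15 = 288.15 K.
From η = 1 − T_C/T_H, solving for T_H gives T_H = T_C/(1 − η) = 288.15/(1 − 0.655) = 835 K.

T_H ≈ 835 K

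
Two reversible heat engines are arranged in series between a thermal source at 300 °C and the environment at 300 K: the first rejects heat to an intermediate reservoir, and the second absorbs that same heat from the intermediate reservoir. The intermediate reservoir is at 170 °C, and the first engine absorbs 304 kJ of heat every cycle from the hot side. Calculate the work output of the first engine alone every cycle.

W₁ ≈ 69.0 kJ

T_H = 300 °C → 300 + 273.15 = 573.15 K.
T_m = 170 °C → 170 + 273.15 = 443.15 K.
First-stage efficiency η₁ = 1 − T_m/T_H = 1 − 443.15/573.15 = 0.2268.
W₁ = η₁·Q_H = 0.2268 × 304 = 69.0 kJ.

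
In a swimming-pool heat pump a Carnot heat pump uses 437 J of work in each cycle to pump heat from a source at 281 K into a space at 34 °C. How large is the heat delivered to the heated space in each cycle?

Q_H ≈ 5130 J

T_H = 34 °C → 34 + 273.15 = 307.15 K.
For a reversible heat pump, COP_HP = T_H/(T_H − T_C) = 307.15/26.15 = 11.7457.
Q_H = COP_HP · W = 11.7457 × 437 = 5130 J.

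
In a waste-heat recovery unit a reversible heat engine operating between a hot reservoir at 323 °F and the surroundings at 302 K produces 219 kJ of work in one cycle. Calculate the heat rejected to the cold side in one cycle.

Q_C ≈ 498.0 kJ

T_H = 323 °F → (323 − 32) × 5/9 = 161.67 °C = 434.82 K.
η_rev = 1 − T_C/T_H = 1 − 302.00/434.82 = 0.3055.
Since Q_C/Q_H = T_C/T_H and Q_H = W/η, Q_C = W·T_C/(T_H − T_C) = 219 × 302.00/132.82 = 498.0 kJ.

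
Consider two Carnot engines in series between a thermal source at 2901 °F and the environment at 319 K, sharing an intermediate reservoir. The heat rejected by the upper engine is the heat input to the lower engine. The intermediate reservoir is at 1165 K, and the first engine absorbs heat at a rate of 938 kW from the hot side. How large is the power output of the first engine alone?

Ẇ₁ ≈ 353 kW

T_H = 2901 °F → (2901 − 32) × 5/9 = 1593.89 °C = 1867.04 K.
First-stage efficiency η₁ = 1 − T_m/T_H = 1 − 1165.00/1867.04 = 0.3760.
W₁ = η₁·Q_H = 0.3760 × 938 = 353 kW.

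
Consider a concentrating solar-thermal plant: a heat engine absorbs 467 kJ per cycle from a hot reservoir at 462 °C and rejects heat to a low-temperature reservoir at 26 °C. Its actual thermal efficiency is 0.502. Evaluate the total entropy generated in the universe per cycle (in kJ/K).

T_H = 462 °C → 462 + 273.15 = 735.15 K.
T_C = 26 °C → 26 + 273.15 = 299.15 K.
W = η·Q_H = 0.502 × 467 = 234.4 kJ, so Q_C = Q_H − W = 232.6 kJ.
Entropy balance on the reservoirs: −Q_H/T_H = -0.6352 kJ/K, +Q_C/T_C = 0.7774 kJ/K.
ΔS_univ = −Q_H/T_H + Q_C/T_C = 0.142 kJ/K (> 0, since η = 0.502 < η_Carnot = 0.593).

ΔS_univ ≈ 0.142 kJ/K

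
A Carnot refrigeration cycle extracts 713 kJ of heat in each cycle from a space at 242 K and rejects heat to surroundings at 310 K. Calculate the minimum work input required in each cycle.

W_in ≈ 200.3 kJ

For a reversible refrigerator, COP_R = T_C/(T_H − T_C) = 242.00/68.00 = 3.5588.
W = Q_C/COP_R = 713/3.5588 = 200.3 kJ.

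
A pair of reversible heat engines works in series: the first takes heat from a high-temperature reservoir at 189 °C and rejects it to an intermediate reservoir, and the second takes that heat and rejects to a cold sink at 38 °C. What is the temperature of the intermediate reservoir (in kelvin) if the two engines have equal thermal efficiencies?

T_H = 189 °C → 189 + 273.15 = 462.15 K.
T_C = 38 °C → 38 + 273.15 = 311.15 K.
Equal efficiencies require 1 − T_m/T_H = 1 − T_C/T_m, i.e. T_m/T_H = T_C/T_m, so T_m = √(T_H·T_C) = √(462.15 × 311.15) = 379 K.

T_m ≈ 379 K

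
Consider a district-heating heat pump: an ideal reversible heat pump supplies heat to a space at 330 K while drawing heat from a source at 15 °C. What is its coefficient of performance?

COP_HP ≈ 7.89

T_C = 15 °C → 15 + 273.15 = 288.15 K.
COP_HP = T_H/(T_H − T_C) = 330.00/(330.00 − 288.15) = 7.89.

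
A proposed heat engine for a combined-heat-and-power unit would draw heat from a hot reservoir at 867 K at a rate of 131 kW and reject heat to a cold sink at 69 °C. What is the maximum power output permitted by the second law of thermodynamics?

Ẇ_max ≈ 79.3 kW

T_C = 69 °C → 69 + 273.15 = 342.15 K.
By the Carnot theorem, η_max = 1 − T_C/T_H = 1 − 342.15/867.00 = 0.6054.
W_max = η_max · Q_H = 0.6054 × 131 = 79.3 kW.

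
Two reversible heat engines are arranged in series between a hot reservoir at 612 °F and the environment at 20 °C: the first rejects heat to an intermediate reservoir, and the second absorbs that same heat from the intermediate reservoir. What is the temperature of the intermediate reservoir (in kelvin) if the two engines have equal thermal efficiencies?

T_H = 612 °F → (612 − 32) × 5/9 = 322.22 °C = 595.37 K.
T_C = 20 °C → 20 + 273.15 = 293.15 K.
Equal efficiencies require 1 − T_m/T_H = 1 − T_C/T_m, i.e. T_m/T_H = T_C/T_m, so T_m = √(T_H·T_C) = √(595.37 × 293.15) = 418 K.

T_m ≈ 418 K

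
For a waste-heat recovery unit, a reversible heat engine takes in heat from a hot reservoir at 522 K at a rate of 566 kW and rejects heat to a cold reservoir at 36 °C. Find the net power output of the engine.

T_C = 36 °C → 36 + 273.15 = 309.15 K.
The Carnot efficiency is η = 1 − T_C/T_H = 1 − 309.15/522.00 = 0.4078.
W = η·Q_H = 0.4078 × 566 = 230.8 kW.

Ẇ ≈ 230.8 kW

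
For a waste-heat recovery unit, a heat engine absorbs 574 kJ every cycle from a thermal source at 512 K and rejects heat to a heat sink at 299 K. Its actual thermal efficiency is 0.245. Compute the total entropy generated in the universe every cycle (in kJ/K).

ΔS_univ ≈ 0.328 kJ/K

W = η·Q_H = 0.245 × 574 = 140.6 kJ, so Q_C = Q_H − W = 433.4 kJ.
Entropy balance on the reservoirs: −Q_H/T_H = -1.121 kJ/K, +Q_C/T_C = 1.449 kJ/K.
ΔS_univ = −Q_H/T_H + Q_C/T_C = 0.328 kJ/K (> 0, since η = 0.245 < η_Carnot = 0.416).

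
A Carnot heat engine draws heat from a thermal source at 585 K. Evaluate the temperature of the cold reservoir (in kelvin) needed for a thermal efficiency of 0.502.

T_C ≈ 291 K

From η = 1 − T_C/T_H, T_C = T_H·(1 − η) = 585.00 × (1 − 0.502) = 291 K.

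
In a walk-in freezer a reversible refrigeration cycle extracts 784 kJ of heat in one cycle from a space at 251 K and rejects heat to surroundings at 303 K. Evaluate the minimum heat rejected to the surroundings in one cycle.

Q_H ≈ 946 kJ

For a reversible cycle Q_H/Q_C = T_H/T_C, so Q_H = Q_C·T_H/T_C = 784 × 303.00/251.00 = 946 kJ.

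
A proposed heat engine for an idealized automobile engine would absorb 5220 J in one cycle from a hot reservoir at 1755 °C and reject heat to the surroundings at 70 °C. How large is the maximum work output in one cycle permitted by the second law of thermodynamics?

W_max ≈ 4340 J

T_H = 1755 °C → 1755 + 273.15 = 2028.15 K.
T_C = 70 °C → 70 + 273.15 = 343.15 K.
No engine can exceed the Carnot limit: η_max = 1 − T_C/T_H = 1 − 343.15/2028.15 = 0.8308.
W_max = η_max · Q_H = 0.8308 × 5220 = 4340 J.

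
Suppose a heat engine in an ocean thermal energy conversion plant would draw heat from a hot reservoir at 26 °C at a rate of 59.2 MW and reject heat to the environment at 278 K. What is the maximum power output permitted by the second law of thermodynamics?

Ẇ_max ≈ 4.19 MW

T_H = 26 °C → 26 + 273.15 = 299.15 K.
No engine can exceed the Carnot limit: η_max = 1 − T_C/T_H = 1 − 278.00/299.15 = 0.0707.
W_max = η_max · Q_H = 0.0707 × 59.2 = 4.19 MW.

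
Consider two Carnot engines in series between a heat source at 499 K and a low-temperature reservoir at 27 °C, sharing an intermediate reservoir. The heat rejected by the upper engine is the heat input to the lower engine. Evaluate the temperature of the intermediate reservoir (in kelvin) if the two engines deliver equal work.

T_C = 27 °C → 27 + 273.15 = 300.15 K.
For reversible stages Q_m = Q_H·(T_m/T_H). Setting W₁ = Q_H(1 − T_m/T_H) equal to W₂ = Q_m(1 − T_C/T_m) = Q_H·(T_m − T_C)/T_H gives T_H − T_m = T_m − T_C, so T_m = (T_H + T_C)/2 = (499.00 + 300.15)/2 = 400 K.

T_m ≈ 400 K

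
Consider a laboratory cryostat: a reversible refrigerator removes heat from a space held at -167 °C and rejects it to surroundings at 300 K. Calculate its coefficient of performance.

COP_R ≈ 0.5476

T_C = -167 °C → -167 + 273.15 = 106.15 K.
COP_R = T_C/(T_H − T_C) = 106.15/(300.00 − 106.15) = 0.5476.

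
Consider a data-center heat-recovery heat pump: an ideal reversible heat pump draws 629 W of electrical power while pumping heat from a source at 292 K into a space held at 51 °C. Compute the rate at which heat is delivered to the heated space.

T_H = 51 °C → 51 + 273.15 = 324.15 K.
Reversible heating COP: COP_HP = T_H/(T_H − T_C) = 324.15/32.15 = 10.0824.
Q_H = COP_HP · W = 10.0824 × 629 = 6340 W.

Q̇_H ≈ 6340 W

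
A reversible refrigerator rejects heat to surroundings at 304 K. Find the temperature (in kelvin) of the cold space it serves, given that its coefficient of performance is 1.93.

COP_R = T_C/(T_H − T_C) ⇒ T_C = T_H·COP_R/(1 + COP_R) = 304.00 × 1.93/(1 + 1.93) = 200 K.

T_C ≈ 200 K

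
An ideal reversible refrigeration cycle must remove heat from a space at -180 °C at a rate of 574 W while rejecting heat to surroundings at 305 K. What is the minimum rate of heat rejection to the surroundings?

T_C = -180 °C → -180 + 273.15 = 93.15 K.
For a reversible cycle Q_H/Q_C = T_H/T_C, so Q_H = Q_C·T_H/T_C = 574 × 305.00/93.15 = 1880 W.

Q̇_H ≈ 1880 W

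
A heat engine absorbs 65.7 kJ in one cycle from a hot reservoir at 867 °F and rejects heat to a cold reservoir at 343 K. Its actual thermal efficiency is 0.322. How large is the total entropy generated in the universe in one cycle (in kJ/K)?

T_H = 867 °F → (867 − 32) × 5/9 = 463.89 °C = 737.04 K.
W = η·Q_H = 0.322 × 65.7 = 21.16 kJ, so Q_C = Q_H − W = 44.54 kJ.
Entropy balance on the reservoirs: −Q_H/T_H = -0.08914 kJ/K, +Q_C/T_C = 0.1299 kJ/K.
ΔS_univ = −Q_H/T_H + Q_C/T_C = 0.04073 kJ/K (> 0, since η = 0.322 < η_Carnot = 0.535).

ΔS_univ ≈ 0.04073 kJ/K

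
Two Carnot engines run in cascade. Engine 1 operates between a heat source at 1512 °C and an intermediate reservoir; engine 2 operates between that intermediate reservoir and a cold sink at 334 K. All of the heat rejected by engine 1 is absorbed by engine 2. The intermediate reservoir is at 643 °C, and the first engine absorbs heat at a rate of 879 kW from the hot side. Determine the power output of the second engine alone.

Ẇ₂ ≈ 286.6 kW

T_H = 1512 °C → 1512 + 273.15 = 1785.15 K.
T_m = 643 °C → 643 + 273.15 = 916.15 K.
Heat entering the second stage: Q_m = Q_H·(T_m/T_H) = 879 × 916.15/1785.15 = 451.1 kW.
Second-stage efficiency η₂ = 1 − T_C/T_m = 1 − 334.00/916.15 = 0.6354, so W₂ = η₂·Q_m = 286.6 kW.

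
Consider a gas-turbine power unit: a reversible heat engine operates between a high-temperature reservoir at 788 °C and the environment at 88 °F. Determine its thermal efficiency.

η ≈ 0.713

T_H = 788 °C → 788 + 273.15 = 1061.15 K.
T_C = 88 °F → (88 − 32) × 5/9 = 31.11 °C = 304.26 K.
η_rev = 1 − T_C/T_H = 1 − 304.26/1061.15 = 0.713.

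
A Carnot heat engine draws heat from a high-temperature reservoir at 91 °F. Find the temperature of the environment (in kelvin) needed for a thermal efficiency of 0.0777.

T_H = 91 °F → (91 − 32) × 5/9 = 32.78 °C = 305.93 K.
From η = 1 − T_C/T_H, T_C = T_H·(1 − η) = 305.93 × (1 − 0.0777) = 282 K.

T_C ≈ 282 K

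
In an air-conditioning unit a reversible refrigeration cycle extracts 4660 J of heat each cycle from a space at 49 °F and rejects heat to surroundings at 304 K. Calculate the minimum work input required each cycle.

W_in ≈ 353.0 J

T_C = 49 °F → (49 − 32) × 5/9 = 9.44 °C = 282.59 K.
The reversible coefficient of performance is COP_R = T_C/(T_H − T_C) = 282.59/21.41 = 13.2019.
W = Q_C/COP_R = 4660/13.2019 = 353.0 J.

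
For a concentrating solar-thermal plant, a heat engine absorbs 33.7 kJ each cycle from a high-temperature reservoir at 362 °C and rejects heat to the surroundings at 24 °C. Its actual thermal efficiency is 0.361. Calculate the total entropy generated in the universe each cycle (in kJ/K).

T_H = 362 °C → 362 + 273.15 = 635.15 K.
T_C = 24 °C → 24 + 273.15 = 297.15 K.
W = η·Q_H = 0.361 × 33.7 = 12.17 kJ, so Q_C = Q_H − W = 21.53 kJ.
Reservoir entropy changes: ΔS_H = −Q_H/T_H = −33.7/635.15 = -0.05306 kJ/K and ΔS_C = +Q_C/T_C = 21.53/297.15 = 0.07247 kJ/K.
ΔS_univ = −Q_H/T_H + Q_C/T_C = 0.0194 kJ/K (> 0, since η = 0.361 < η_Carnot = 0.532).

ΔS_univ ≈ 0.0194 kJ/K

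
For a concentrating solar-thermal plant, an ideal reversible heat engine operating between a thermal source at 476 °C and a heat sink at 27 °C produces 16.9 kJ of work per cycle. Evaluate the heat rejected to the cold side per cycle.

Q_C ≈ 11.30 kJ

T_H = 476 °C → 476 + 273.15 = 749.15 K.
T_C = 27 °C → 27 + 273.15 = 300.15 K.
The Carnot efficiency is η = 1 − T_C/T_H = 1 − 300.15/749.15 = 0.5993.
Since Q_C/Q_H = T_C/T_H and Q_H = W/η, Q_C = W·T_C/(T_H − T_C) = 16.9 × 300.15/449.00 = 11.30 kJ.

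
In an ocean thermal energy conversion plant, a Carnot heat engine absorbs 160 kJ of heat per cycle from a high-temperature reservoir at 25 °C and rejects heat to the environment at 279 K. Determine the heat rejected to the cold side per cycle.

T_H = 25 °C → 25 + 273.15 = 298.15 K.
η_rev = 1 − T_C/T_H = 1 − 279.00/298.15 = 0.0642.
For a reversible cycle Q_C/Q_H = T_C/T_H, so Q_C = 160 × 279.00/298.15 = 150 kJ.

Q_C ≈ 150 kJ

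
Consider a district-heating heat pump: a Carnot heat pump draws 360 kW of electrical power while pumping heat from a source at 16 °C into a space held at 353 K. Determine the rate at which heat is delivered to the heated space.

T_C = 16 °C → 16 + 273.15 = 289.15 K.
For a reversible heat pump, COP_HP = T_H/(T_H − T_C) = 353.00/63.85 = 5.5286.
Q_H = COP_HP · W = 5.5286 × 360 = 1990 kW.

Q̇_H ≈ 1990 kW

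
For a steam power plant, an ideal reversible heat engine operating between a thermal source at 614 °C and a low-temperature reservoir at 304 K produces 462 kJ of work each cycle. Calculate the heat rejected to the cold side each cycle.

Q_C ≈ 240.8 kJ

T_H = 614 °C → 614 + 273.15 = 887.15 K.
Since the cycle is reversible, η = 1 − T_C/T_H = 1 − 304.00/887.15 = 0.6573.
Since Q_C/Q_H = T_C/T_H and Q_H = W/η, Q_C = W·T_C/(T_H − T_C) = 462 × 304.00/583.15 = 240.8 kJ.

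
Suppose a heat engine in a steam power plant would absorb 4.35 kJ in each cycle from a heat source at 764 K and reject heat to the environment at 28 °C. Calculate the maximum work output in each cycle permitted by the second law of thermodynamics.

T_C = 28 °C → 28 + 273.15 = 301.15 K.
No engine can exceed the Carnot limit: η_max = 1 − T_C/T_H = 1 − 301.15/764.00 = 0.6058.
W_max = η_max · Q_H = 0.6058 × 4.35 = 2.635 kJ.

W_max ≈ 2.635 kJ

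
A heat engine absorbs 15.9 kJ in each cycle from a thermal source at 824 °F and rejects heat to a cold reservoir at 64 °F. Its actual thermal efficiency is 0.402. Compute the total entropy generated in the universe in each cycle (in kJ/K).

T_H = 824 °F → (824 − 32) × 5/9 = 440.00 °C = 713.15 K.
T_C = 64 °F → (64 − 32) × 5/9 = 17.78 °C = 290.93 K.
W = η·Q_H = 0.402 × 15.9 = 6.392 kJ, so Q_C = Q_H − W = 9.508 kJ.
Entropy balance on the reservoirs: −Q_H/T_H = -0.02230 kJ/K, +Q_C/T_C = 0.03268 kJ/K.
ΔS_univ = −Q_H/T_H + Q_C/T_C = 0.0104 kJ/K (> 0, since η = 0.402 < η_Carnot = 0.592).

ΔS_univ ≈ 0.0104 kJ/K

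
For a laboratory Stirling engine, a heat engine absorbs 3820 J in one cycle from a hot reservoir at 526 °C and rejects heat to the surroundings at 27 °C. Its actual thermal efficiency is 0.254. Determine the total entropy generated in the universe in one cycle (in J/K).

ΔS_univ ≈ 4.71 J/K

T_H = 526 °C → 526 + 273.15 = 799.15 K.
T_C = 27 °C → 27 + 273.15 = 300.15 K.
W = η·Q_H = 0.254 × 3820 = 970.3 J, so Q_C = Q_H − W = 2850 J.
Entropy balance on the reservoirs: −Q_H/T_H = -4.780 J/K, +Q_C/T_C = 9.494 J/K.
ΔS_univ = −Q_H/T_H + Q_C/T_C = 4.71 J/K (> 0, since η = 0.254 < η_Carnot = 0.624).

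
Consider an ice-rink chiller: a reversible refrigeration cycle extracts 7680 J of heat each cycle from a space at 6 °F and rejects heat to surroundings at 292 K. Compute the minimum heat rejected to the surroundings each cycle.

Q_H ≈ 8670 J

T_C = 6 °F → (6 − 32) × 5/9 = -14.44 °C = 258.71 K.
For a reversible cycle Q_H/Q_C = T_H/T_C, so Q_H = Q_C·T_H/T_C = 7680 × 292.00/258.71 = 8670 J.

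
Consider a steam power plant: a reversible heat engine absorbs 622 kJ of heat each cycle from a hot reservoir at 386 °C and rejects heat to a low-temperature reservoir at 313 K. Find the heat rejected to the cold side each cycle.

T_H = 386 °C → 386 + 273.15 = 659.15 K.
Carnot efficiency: η = 1 − T_C/T_H = 1 − 313.00/659.15 = 0.5251.
For a reversible cycle Q_C/Q_H = T_C/T_H, so Q_C = 622 × 313.00/659.15 = 295 kJ.

Q_C ≈ 295 kJ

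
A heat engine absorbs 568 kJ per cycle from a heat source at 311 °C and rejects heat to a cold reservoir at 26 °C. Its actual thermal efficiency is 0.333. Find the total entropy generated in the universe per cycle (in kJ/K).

T_H = 311 °C → 311 + 273.15 = 584.15 K.
T_C = 26 °C → 26 + 273.15 = 299.15 K.
W = η·Q_H = 0.333 × 568 = 189.1 kJ, so Q_C = Q_H − W = 378.9 kJ.
Entropy balance on the reservoirs: −Q_H/T_H = -0.9724 kJ/K, +Q_C/T_C = 1.266 kJ/K.
ΔS_univ = −Q_H/T_H + Q_C/T_C = 0.2941 kJ/K (> 0, since η = 0.333 < η_Carnot = 0.488).

ΔS_univ ≈ 0.2941 kJ/K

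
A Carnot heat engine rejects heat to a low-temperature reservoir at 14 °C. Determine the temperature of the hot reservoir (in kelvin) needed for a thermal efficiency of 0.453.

T_C = 14 °C → 14 + 273.15 = 287.15 K.
From η = 1 − T_C/T_H, solving for T_H gives T_H = T_C/(1 − η) = 287.15/(1 − 0.453) = 525 K.

T_H ≈ 525 K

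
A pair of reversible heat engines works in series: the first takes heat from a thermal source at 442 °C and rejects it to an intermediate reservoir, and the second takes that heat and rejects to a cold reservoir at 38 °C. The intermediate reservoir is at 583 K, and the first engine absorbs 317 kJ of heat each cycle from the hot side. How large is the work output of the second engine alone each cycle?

T_H = 442 °C → 442 + 273.15 = 715.15 K.
T_C = 38 °C → 38 + 273.15 = 311.15 K.
Heat entering the second stage: Q_m = Q_H·(T_m/T_H) = 317 × 583.00/715.15 = 258 kJ.
Second-stage efficiency η₂ = 1 − T_C/T_m = 1 − 311.15/583.00 = 0.4663, so W₂ = η₂·Q_m = 121 kJ.

W₂ ≈ 121 kJ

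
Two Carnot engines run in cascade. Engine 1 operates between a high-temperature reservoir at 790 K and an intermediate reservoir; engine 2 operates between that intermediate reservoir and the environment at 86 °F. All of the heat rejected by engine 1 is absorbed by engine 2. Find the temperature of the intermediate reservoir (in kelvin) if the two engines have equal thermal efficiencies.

T_m ≈ 489 K

T_C = 86 °F → (86 − 32) × 5/9 = 30.00 °C = 303.15 K.
Equal efficiencies require 1 − T_m/T_H = 1 − T_C/T_m, i.e. T_m/T_H = T_C/T_m, so T_m = √(T_H·T_C) = √(790.00 × 303.15) = 489 K.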